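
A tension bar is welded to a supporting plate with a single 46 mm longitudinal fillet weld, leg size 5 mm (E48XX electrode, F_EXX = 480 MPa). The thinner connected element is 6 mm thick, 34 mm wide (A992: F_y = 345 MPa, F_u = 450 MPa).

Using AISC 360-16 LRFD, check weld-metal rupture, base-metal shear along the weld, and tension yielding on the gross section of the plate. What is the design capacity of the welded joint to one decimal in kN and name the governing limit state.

Weld metal: throat = 0.707×5 = 3.535 mm, L = 46 mm. φR_n = 0.75 × 0.6 × 480 × 3.535 × 46 = 35.1 kN.
Base metal shear (6 mm plate): yield φR_n = 1.0×0.6×345×6×46 = 57.1 kN; rupture φR_n = 0.75×0.6×450×6×46 = 55.9 kN; take 55.9 kN (rupture).
Tension yield (gross): A_g = 34×6 = 204 mm². φR_n = 0.90 × 345 × 204 = 63.3 kN.
Governing: min(35.1, 55.9, 63.3) = 35.1 kN → weld metal.

35.1 kN (weld metal governs)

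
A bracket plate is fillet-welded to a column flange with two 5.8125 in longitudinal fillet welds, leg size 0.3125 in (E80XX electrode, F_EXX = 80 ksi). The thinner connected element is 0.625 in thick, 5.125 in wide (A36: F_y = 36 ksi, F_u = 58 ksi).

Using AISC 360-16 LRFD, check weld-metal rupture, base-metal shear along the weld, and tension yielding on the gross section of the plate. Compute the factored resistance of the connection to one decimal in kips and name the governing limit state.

Weld metal: throat = 0.707×0.3125 = 0.22094 in, L = 2×5.8125 = 11.625 in. φR_n = 0.75 × 0.6 × 80 × 0.22094 × 11.625 = 92.5 kips.
Base metal shear (0.625 in plate): yield φR_n = 1.0×0.6×36×0.625×11.625 = 156.9 kips; rupture φR_n = 0.75×0.6×58×0.625×11.625 = 189.6 kips; take 156.9 kips (yield).
Tension yield (gross): A_g = 5.125×0.625 = 3.2031 in². φR_n = 0.90 × 36 × 3.2031 = 103.8 kips.
Governing: min(92.5, 156.9, 103.8) = 92.5 kips → weld metal.

92.5 kips (weld metal governs)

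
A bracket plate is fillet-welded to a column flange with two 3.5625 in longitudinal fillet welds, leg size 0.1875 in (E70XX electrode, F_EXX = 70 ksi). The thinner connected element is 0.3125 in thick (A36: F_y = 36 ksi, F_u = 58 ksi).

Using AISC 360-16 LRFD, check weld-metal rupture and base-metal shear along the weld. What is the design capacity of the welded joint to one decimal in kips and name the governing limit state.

Weld metal: throat = 0.707×0.1875 = 0.13256 in, L = 2×3.5625 = 7.125 in. φR_n = 0.75 × 0.6 × 70 × 0.13256 × 7.125 = 29.8 kips.
Base metal shear (0.3125 in plate): yield φR_n = 1.0×0.6×36×0.3125×7.125 = 48.1 kips; rupture φR_n = 0.75×0.6×58×0.3125×7.125 = 58.1 kips; take 48.1 kips (yield).
Governing: min(29.8, 48.1) = 29.8 kips → weld metal.

29.8 kips (weld metal governs)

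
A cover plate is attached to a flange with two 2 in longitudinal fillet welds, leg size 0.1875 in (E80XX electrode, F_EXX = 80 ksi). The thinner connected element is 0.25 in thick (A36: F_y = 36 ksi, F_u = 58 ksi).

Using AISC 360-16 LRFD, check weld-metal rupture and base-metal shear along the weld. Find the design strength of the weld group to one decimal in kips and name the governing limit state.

Weld metal: throat = 0.707×0.1875 = 0.13256 in, L = 2×2 = 4 in. φR_n = 0.75 × 0.6 × 80 × 0.13256 × 4 = 19.1 kips.
Base metal shear (0.25 in plate): yield φR_n = 1.0×0.6×36×0.25×4 = 21.6 kips; rupture φR_n = 0.75×0.6×58×0.25×4 = 26.1 kips; take 21.6 kips (yield).
Governing: min(19.1, 21.6) = 19.1 kips → weld metal.

19.1 kips (weld metal governs)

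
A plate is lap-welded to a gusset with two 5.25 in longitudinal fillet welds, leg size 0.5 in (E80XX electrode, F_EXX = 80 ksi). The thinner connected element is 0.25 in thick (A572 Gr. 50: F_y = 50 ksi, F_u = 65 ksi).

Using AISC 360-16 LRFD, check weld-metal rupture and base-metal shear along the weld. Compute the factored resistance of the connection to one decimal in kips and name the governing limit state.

Weld metal: throat = 0.707×0.5 = 0.3535 in, L = 2×5.25 = 10.5 in. φR_n = 0.75 × 0.6 × 80 × 0.3535 × 10.5 = 133.6 kips.
Base metal shear (0.25 in plate): yield φR_n = 1.0×0.6×50×0.25×10.5 = 78.8 kips; rupture φR_n = 0.75×0.6×65×0.25×10.5 = 76.8 kips; take 76.8 kips (rupture).
Governing: min(133.6, 76.8) = 76.8 kips → base-metal shear.

76.8 kips (base-metal shear governs)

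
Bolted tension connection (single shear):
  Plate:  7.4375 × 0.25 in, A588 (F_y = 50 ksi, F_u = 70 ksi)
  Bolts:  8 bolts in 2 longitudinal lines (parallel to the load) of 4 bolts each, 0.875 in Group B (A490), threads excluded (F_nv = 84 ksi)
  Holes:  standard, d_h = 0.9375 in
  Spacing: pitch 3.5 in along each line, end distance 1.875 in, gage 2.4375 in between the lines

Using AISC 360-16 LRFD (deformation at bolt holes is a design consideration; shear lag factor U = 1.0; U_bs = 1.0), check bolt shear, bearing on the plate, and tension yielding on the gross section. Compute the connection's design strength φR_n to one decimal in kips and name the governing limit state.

83.7 kips (gross-section yield governs)

Bolt shear: A_b = π(0.875)²/4 = 0.60132 in². φR_n = 0.75 × 84 × 0.60132 × 8 × 1 = 303.1 kips.
Bearing (0.25 in plate, F_u = 70 ksi): end bolts L_c = 1.875 − 0.9375/2 = 1.40625, R_n = min(1.2×1.40625×0.25×70, 2.4×0.875×0.25×70) = 29.531 kips/bolt; interior L_c = 3.5 − 0.9375 = 2.5625, R_n = 36.75 kips/bolt. φR_n = 0.75 × (2×29.531 + 6×36.75) = 209.7 kips.
Tension yield (gross): A_g = 7.4375×0.25 = 1.8594 in². φR_n = 0.90 × 50 × 1.8594 = 83.7 kips.
Governing: min(303.1, 209.7, 83.7) = 83.7 kips → gross-section yield.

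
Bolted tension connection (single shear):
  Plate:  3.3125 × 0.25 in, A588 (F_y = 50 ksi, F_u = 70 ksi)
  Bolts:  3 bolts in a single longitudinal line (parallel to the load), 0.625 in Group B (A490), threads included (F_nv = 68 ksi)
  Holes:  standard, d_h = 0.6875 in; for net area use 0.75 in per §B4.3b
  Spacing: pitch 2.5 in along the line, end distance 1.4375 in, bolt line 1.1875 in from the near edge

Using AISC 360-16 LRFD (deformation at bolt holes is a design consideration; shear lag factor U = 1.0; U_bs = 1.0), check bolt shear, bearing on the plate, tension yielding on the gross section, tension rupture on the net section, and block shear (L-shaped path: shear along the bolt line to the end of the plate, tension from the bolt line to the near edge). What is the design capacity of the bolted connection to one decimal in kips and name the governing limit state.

Bolt shear: A_b = π(0.625)²/4 = 0.3068 in². φR_n = 0.75 × 68 × 0.3068 × 3 × 1 = 46.9 kips.
Bearing (0.25 in plate, F_u = 70 ksi): end bolts L_c = 1.4375 − 0.6875/2 = 1.09375, R_n = min(1.2×1.09375×0.25×70, 2.4×0.625×0.25×70) = 22.969 kips/bolt; interior L_c = 2.5 − 0.6875 = 1.8125, R_n = 26.25 kips/bolt. φR_n = 0.75 × (1×22.969 + 2×26.25) = 56.6 kips.
Tension yield (gross): A_g = 3.3125×0.25 = 0.82813 in². φR_n = 0.90 × 50 × 0.82813 = 37.3 kips.
Tension rupture (net): A_n = (3.3125 − 1×0.75)×0.25 = 0.64063 in² (U = 1.0, A_e = A_n). φR_n = 0.75 × 70 × 0.64063 = 33.6 kips.
Block shear: shear path 1×[1.4375+2×2.5] = 1×6.4375 in, A_gv = 1.6094, A_nv = 1×(6.4375 − 2.5×0.75)×0.25 = 1.1406 in²; tension to near edge: (1.1875 − 0.5×0.75)×0.25 = 0.20313 in². R_n = min(0.6×70×1.1406, 0.6×50×1.6094) + 1.0×70×0.20313 = min(47.905, 48.282) + 14.219 = 62.124 kips. φR_n = 0.75 × 62.124 = 46.6 kips.
Governing: min(46.9, 56.6, 37.3, 33.6, 46.6) = 33.6 kips → net-section rupture.

33.6 kips (net-section rupture governs)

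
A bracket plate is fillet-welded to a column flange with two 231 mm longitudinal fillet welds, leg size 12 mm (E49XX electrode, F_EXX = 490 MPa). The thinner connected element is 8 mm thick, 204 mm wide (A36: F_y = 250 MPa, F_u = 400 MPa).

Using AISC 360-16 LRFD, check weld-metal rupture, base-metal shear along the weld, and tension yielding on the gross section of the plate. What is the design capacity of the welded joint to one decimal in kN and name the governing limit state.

367.2 kN (gross-section yield governs)

Weld metal: throat = 0.707×12 = 8.484 mm, L = 2×231 = 462 mm. φR_n = 0.75 × 0.6 × 490 × 8.484 × 462 = 864.3 kN.
Base metal shear (8 mm plate): yield φR_n = 1.0×0.6×250×8×462 = 554.4 kN; rupture φR_n = 0.75×0.6×400×8×462 = 665.3 kN; take 554.4 kN (yield).
Tension yield (gross): A_g = 204×8 = 1632 mm². φR_n = 0.90 × 250 × 1632 = 367.2 kN.
Governing: min(864.3, 554.4, 367.2) = 367.2 kN → gross-section yield.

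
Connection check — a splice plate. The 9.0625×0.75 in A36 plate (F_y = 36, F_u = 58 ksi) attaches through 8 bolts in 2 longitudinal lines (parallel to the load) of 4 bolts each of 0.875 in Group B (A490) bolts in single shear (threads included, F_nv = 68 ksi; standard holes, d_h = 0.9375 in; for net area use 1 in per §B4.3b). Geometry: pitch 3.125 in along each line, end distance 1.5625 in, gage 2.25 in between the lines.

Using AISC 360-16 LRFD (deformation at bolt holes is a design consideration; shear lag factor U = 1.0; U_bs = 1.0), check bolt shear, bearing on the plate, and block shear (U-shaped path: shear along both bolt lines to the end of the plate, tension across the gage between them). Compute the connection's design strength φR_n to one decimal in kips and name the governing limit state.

245.3 kips (bolt shear governs)

Bolt shear: A_b = π(0.875)²/4 = 0.60132 in². φR_n = 0.75 × 68 × 0.60132 × 8 × 1 = 245.3 kips.
Bearing (0.75 in plate, F_u = 58 ksi): end bolts L_c = 1.5625 − 0.9375/2 = 1.09375, R_n = min(1.2×1.09375×0.75×58, 2.4×0.875×0.75×58) = 57.094 kips/bolt; interior L_c = 3.125 − 0.9375 = 2.1875, R_n = 91.35 kips/bolt. φR_n = 0.75 × (2×57.094 + 6×91.35) = 496.7 kips.
Block shear: shear path 2×[1.5625+3×3.125] = 2×10.9375 in, A_gv = 16.406, A_nv = 2×(10.9375 − 3.5×1)×0.75 = 11.156 in²; tension across gage: (2.25 − 1×1)×0.75 = 0.9375 in². R_n = min(0.6×58×11.156, 0.6×36×16.406) + 1.0×58×0.9375 = min(388.23, 354.37) + 54.375 = 408.75 kips. φR_n = 0.75 × 408.75 = 306.6 kips.
Governing: min(245.3, 496.7, 306.6) = 245.3 kips → bolt shear.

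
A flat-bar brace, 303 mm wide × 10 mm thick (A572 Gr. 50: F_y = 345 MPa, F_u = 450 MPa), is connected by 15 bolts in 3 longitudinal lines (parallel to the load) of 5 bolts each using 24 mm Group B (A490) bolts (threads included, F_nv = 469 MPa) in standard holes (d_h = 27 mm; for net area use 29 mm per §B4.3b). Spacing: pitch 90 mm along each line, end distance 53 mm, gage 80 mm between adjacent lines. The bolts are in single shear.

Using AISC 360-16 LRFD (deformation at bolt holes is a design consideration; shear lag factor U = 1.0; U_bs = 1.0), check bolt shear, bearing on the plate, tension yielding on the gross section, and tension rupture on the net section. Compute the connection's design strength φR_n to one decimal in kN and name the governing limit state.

Bolt shear: A_b = π(24)²/4 = 452.39 mm². φR_n = 0.75 × 469 × 452.39 × 15 × 1 = 2386.9 kN.
Bearing (10 mm plate, F_u = 450 MPa): end bolts L_c = 53 − 27/2 = 39.5, R_n = min(1.2×39.5×10×450, 2.4×24×10×450) = 213.3 kN/bolt; interior L_c = 90 − 27 = 63, R_n = 259.2 kN/bolt. φR_n = 0.75 × (3×213.3 + 12×259.2) = 2812.7 kN.
Tension yield (gross): A_g = 303×10 = 3030 mm². φR_n = 0.90 × 345 × 3030 = 940.8 kN.
Tension rupture (net): A_n = (303 − 3×29)×10 = 2160 mm² (U = 1.0, A_e = A_n). φR_n = 0.75 × 450 × 2160 = 729.0 kN.
Governing: min(2386.9, 2812.7, 940.8, 729.0) = 729.0 kN → net-section rupture.

729.0 kN (net-section rupture governs)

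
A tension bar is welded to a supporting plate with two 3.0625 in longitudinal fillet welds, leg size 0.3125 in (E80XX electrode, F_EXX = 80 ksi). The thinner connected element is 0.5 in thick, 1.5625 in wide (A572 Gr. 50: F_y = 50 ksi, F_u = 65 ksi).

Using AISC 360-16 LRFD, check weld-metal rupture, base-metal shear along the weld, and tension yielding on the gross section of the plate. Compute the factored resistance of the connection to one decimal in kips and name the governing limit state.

35.2 kips (gross-section yield governs)

Weld metal: throat = 0.707×0.3125 = 0.22094 in, L = 2×3.0625 = 6.125 in. φR_n = 0.75 × 0.6 × 80 × 0.22094 × 6.125 = 48.7 kips.
Base metal shear (0.5 in plate): yield φR_n = 1.0×0.6×50×0.5×6.125 = 91.9 kips; rupture φR_n = 0.75×0.6×65×0.5×6.125 = 89.6 kips; take 89.6 kips (rupture).
Tension yield (gross): A_g = 1.5625×0.5 = 0.78125 in². φR_n = 0.90 × 50 × 0.78125 = 35.2 kips.
Governing: min(48.7, 89.6, 35.2) = 35.2 kips → gross-section yield.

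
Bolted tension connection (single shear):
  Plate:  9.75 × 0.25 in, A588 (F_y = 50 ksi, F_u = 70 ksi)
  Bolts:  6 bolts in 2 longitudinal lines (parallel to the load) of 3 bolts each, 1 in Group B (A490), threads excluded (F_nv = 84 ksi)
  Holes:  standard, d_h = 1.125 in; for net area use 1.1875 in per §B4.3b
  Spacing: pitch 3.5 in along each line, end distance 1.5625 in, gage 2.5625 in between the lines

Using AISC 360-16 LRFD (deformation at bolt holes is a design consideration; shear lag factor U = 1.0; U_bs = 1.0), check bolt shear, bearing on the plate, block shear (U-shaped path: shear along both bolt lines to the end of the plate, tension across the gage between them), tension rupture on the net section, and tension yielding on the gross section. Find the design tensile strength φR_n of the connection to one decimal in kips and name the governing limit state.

Bolt shear: A_b = π(1)²/4 = 0.7854 in². φR_n = 0.75 × 84 × 0.7854 × 6 × 1 = 296.9 kips.
Bearing (0.25 in plate, F_u = 70 ksi): end bolts L_c = 1.5625 − 1.125/2 = 1, R_n = min(1.2×1×0.25×70, 2.4×1×0.25×70) = 21 kips/bolt; interior L_c = 3.5 − 1.125 = 2.375, R_n = 42 kips/bolt. φR_n = 0.75 × (2×21 + 4×42) = 157.5 kips.
Block shear: shear path 2×[1.5625+2×3.5] = 2×8.5625 in, A_gv = 4.2813, A_nv = 2×(8.5625 − 2.5×1.1875)×0.25 = 2.7969 in²; tension across gage: (2.5625 − 1×1.1875)×0.25 = 0.34375 in². R_n = min(0.6×70×2.7969, 0.6×50×4.2813) + 1.0×70×0.34375 = min(117.47, 128.44) + 24.063 = 141.53 kips. φR_n = 0.75 × 141.53 = 106.1 kips.
Tension rupture (net): A_n = (9.75 − 2×1.1875)×0.25 = 1.8438 in² (U = 1.0, A_e = A_n). φR_n = 0.75 × 70 × 1.8438 = 96.8 kips.
Tension yield (gross): A_g = 9.75×0.25 = 2.4375 in². φR_n = 0.90 × 50 × 2.4375 = 109.7 kips.
Governing: min(296.9, 157.5, 106.1, 96.8, 109.7) = 96.8 kips → net-section rupture.

96.8 kips (net-section rupture governs)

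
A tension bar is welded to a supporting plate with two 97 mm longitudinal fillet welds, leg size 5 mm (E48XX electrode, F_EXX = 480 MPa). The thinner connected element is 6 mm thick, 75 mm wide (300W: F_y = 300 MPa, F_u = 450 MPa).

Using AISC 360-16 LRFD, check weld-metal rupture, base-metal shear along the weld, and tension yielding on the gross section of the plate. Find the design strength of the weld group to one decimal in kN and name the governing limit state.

121.5 kN (gross-section yield governs)

Weld metal: throat = 0.707×5 = 3.535 mm, L = 2×97 = 194 mm. φR_n = 0.75 × 0.6 × 480 × 3.535 × 194 = 148.1 kN.
Base metal shear (6 mm plate): yield φR_n = 1.0×0.6×300×6×194 = 209.5 kN; rupture φR_n = 0.75×0.6×450×6×194 = 235.7 kN; take 209.5 kN (yield).
Tension yield (gross): A_g = 75×6 = 450 mm². φR_n = 0.90 × 300 × 450 = 121.5 kN.
Governing: min(148.1, 209.5, 121.5) = 121.5 kN → gross-section yield.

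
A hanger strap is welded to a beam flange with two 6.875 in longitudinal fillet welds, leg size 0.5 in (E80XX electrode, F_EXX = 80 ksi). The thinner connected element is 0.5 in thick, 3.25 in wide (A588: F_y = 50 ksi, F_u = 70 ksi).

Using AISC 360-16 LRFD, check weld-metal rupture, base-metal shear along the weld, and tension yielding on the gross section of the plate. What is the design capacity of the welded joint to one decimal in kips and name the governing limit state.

Weld metal: throat = 0.707×0.5 = 0.3535 in, L = 2×6.875 = 13.75 in. φR_n = 0.75 × 0.6 × 80 × 0.3535 × 13.75 = 175.0 kips.
Base metal shear (0.5 in plate): yield φR_n = 1.0×0.6×50×0.5×13.75 = 206.3 kips; rupture φR_n = 0.75×0.6×70×0.5×13.75 = 216.6 kips; take 206.3 kips (yield).
Tension yield (gross): A_g = 3.25×0.5 = 1.625 in². φR_n = 0.90 × 50 × 1.625 = 73.1 kips.
Governing: min(175.0, 206.3, 73.1) = 73.1 kips → gross-section yield.

73.1 kips (gross-section yield governs)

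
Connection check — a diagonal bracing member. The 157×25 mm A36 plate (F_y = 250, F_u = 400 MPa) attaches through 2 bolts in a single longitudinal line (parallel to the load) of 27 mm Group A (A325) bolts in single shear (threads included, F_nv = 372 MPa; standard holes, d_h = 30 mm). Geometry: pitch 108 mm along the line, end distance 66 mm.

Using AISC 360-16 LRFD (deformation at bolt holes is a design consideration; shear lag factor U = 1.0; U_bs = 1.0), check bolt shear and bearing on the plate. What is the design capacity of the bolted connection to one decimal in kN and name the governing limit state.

Bolt shear: A_b = π(27)²/4 = 572.56 mm². φR_n = 0.75 × 372 × 572.56 × 2 × 1 = 319.5 kN.
Bearing (25 mm plate, F_u = 400 MPa): end bolts L_c = 66 − 30/2 = 51, R_n = min(1.2×51×25×400, 2.4×27×25×400) = 612 kN/bolt; interior L_c = 108 − 30 = 78, R_n = 648 kN/bolt. φR_n = 0.75 × (1×612 + 1×648) = 945.0 kN.
Governing: min(319.5, 945.0) = 319.5 kN → bolt shear.

319.5 kN (bolt shear governs)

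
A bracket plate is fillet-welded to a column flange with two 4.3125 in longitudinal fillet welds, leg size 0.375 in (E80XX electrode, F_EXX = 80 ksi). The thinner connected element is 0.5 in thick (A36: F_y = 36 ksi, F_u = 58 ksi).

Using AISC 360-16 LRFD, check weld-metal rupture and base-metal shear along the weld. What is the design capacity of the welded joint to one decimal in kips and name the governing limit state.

82.3 kips (weld metal governs)

Weld metal: throat = 0.707×0.375 = 0.26513 in, L = 2×4.3125 = 8.625 in. φR_n = 0.75 × 0.6 × 80 × 0.26513 × 8.625 = 82.3 kips.
Base metal shear (0.5 in plate): yield φR_n = 1.0×0.6×36×0.5×8.625 = 93.2 kips; rupture φR_n = 0.75×0.6×58×0.5×8.625 = 112.6 kips; take 93.2 kips (yield).
Governing: min(82.3, 93.2) = 82.3 kips → weld metal.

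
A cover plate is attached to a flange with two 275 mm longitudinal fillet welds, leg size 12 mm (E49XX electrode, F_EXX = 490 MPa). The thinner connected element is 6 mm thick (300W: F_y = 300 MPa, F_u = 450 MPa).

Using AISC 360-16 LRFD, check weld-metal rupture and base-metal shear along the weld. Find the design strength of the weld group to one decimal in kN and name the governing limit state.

Weld metal: throat = 0.707×12 = 8.484 mm, L = 2×275 = 550 mm. φR_n = 0.75 × 0.6 × 490 × 8.484 × 550 = 1028.9 kN.
Base metal shear (6 mm plate): yield φR_n = 1.0×0.6×300×6×550 = 594.0 kN; rupture φR_n = 0.75×0.6×450×6×550 = 668.3 kN; take 594.0 kN (yield).
Governing: min(1028.9, 594.0) = 594.0 kN → base-metal shear.

594.0 kN (base-metal shear governs)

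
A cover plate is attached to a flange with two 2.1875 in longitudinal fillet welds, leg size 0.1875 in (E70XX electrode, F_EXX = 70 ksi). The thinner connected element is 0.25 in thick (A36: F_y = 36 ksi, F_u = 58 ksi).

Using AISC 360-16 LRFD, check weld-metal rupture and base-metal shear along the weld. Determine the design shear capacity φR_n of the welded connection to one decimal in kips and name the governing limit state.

18.3 kips (weld metal governs)

Weld metal: throat = 0.707×0.1875 = 0.13256 in, L = 2×2.1875 = 4.375 in. φR_n = 0.75 × 0.6 × 70 × 0.13256 × 4.375 = 18.3 kips.
Base metal shear (0.25 in plate): yield φR_n = 1.0×0.6×36×0.25×4.375 = 23.6 kips; rupture φR_n = 0.75×0.6×58×0.25×4.375 = 28.5 kips; take 23.6 kips (yield).
Governing: min(18.3, 23.6) = 18.3 kips → weld metal.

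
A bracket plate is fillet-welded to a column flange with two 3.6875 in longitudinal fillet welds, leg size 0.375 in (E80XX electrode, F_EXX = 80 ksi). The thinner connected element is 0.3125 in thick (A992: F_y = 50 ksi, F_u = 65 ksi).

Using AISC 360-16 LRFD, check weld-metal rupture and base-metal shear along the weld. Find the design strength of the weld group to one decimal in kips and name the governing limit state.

67.4 kips (base-metal shear governs)

Weld metal: throat = 0.707×0.375 = 0.26513 in, L = 2×3.6875 = 7.375 in. φR_n = 0.75 × 0.6 × 80 × 0.26513 × 7.375 = 70.4 kips.
Base metal shear (0.3125 in plate): yield φR_n = 1.0×0.6×50×0.3125×7.375 = 69.1 kips; rupture φR_n = 0.75×0.6×65×0.3125×7.375 = 67.4 kips; take 67.4 kips (rupture).
Governing: min(70.4, 67.4) = 67.4 kips → base-metal shear.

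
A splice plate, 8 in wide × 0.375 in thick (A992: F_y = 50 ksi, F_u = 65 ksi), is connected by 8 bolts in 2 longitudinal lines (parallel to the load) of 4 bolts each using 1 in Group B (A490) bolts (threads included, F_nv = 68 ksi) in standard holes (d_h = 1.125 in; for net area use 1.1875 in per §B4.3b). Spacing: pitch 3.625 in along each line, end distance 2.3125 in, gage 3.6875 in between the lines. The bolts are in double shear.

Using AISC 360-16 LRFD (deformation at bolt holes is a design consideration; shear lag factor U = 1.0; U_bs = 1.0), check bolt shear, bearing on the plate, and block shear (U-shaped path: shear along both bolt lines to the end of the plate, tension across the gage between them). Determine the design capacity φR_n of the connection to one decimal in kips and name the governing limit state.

243.8 kips (block shear governs)

Bolt shear: A_b = π(1)²/4 = 0.7854 in². φR_n = 0.75 × 68 × 0.7854 × 8 × 2 = 640.9 kips.
Bearing (0.375 in plate, F_u = 65 ksi): end bolts L_c = 2.3125 − 1.125/2 = 1.75, R_n = min(1.2×1.75×0.375×65, 2.4×1×0.375×65) = 51.188 kips/bolt; interior L_c = 3.625 − 1.125 = 2.5, R_n = 58.5 kips/bolt. φR_n = 0.75 × (2×51.188 + 6×58.5) = 340.0 kips.
Block shear: shear path 2×[2.3125+3×3.625] = 2×13.1875 in, A_gv = 9.8906, A_nv = 2×(13.1875 − 3.5×1.1875)×0.375 = 6.7734 in²; tension across gage: (3.6875 − 1×1.1875)×0.375 = 0.9375 in². R_n = min(0.6×65×6.7734, 0.6×50×9.8906) + 1.0×65×0.9375 = min(264.16, 296.72) + 60.938 = 325.1 kips. φR_n = 0.75 × 325.1 = 243.8 kips.
Governing: min(640.9, 340.0, 243.8) = 243.8 kips → block shear.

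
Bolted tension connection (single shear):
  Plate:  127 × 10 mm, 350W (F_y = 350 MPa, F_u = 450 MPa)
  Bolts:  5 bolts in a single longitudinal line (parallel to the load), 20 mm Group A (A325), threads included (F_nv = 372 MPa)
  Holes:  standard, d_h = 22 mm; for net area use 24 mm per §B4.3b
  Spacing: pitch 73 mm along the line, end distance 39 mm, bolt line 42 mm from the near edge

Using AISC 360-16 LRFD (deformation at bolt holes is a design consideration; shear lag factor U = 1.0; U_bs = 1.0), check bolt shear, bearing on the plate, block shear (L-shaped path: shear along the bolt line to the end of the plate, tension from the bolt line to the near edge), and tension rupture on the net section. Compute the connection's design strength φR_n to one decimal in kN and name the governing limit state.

Bolt shear: A_b = π(20)²/4 = 314.16 mm². φR_n = 0.75 × 372 × 314.16 × 5 × 1 = 438.3 kN.
Bearing (10 mm plate, F_u = 450 MPa): end bolts L_c = 39 − 22/2 = 28, R_n = min(1.2×28×10×450, 2.4×20×10×450) = 151.2 kN/bolt; interior L_c = 73 − 22 = 51, R_n = 216 kN/bolt. φR_n = 0.75 × (1×151.2 + 4×216) = 761.4 kN.
Block shear: shear path 1×[39+4×73] = 1×331 mm, A_gv = 3310, A_nv = 1×(331 − 4.5×24)×10 = 2230 mm²; tension to near edge: (42 − 0.5×24)×10 = 300 mm². R_n = min(0.6×450×2230, 0.6×350×3310) + 1.0×450×300 = min(602.1, 695.1) + 135 = 737.1 kN. φR_n = 0.75 × 737.1 = 552.8 kN.
Tension rupture (net): A_n = (127 − 1×24)×10 = 1030 mm² (U = 1.0, A_e = A_n). φR_n = 0.75 × 450 × 1030 = 347.6 kN.
Governing: min(438.3, 761.4, 552.8, 347.6) = 347.6 kN → net-section rupture.

347.6 kN (net-section rupture governs)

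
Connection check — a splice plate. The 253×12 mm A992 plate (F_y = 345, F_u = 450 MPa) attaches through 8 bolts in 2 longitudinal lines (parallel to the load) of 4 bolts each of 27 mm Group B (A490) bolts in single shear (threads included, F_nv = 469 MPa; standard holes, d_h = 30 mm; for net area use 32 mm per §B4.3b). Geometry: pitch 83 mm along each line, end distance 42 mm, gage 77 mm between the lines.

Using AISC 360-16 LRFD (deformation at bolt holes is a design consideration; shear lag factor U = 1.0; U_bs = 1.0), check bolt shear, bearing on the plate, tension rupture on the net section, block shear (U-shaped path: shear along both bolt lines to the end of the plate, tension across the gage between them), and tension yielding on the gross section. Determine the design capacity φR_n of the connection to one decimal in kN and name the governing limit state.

765.5 kN (net-section rupture governs)

Bolt shear: A_b = π(27)²/4 = 572.56 mm². φR_n = 0.75 × 469 × 572.56 × 8 × 1 = 1611.2 kN.
Bearing (12 mm plate, F_u = 450 MPa): end bolts L_c = 42 − 30/2 = 27, R_n = min(1.2×27×12×450, 2.4×27×12×450) = 174.96 kN/bolt; interior L_c = 83 − 30 = 53, R_n = 343.44 kN/bolt. φR_n = 0.75 × (2×174.96 + 6×343.44) = 1807.9 kN.
Tension rupture (net): A_n = (253 − 2×32)×12 = 2268 mm² (U = 1.0, A_e = A_n). φR_n = 0.75 × 450 × 2268 = 765.5 kN.
Block shear: shear path 2×[42+3×83] = 2×291 mm, A_gv = 6984, A_nv = 2×(291 − 3.5×32)×12 = 4296 mm²; tension across gage: (77 − 1×32)×12 = 540 mm². R_n = min(0.6×450×4296, 0.6×345×6984) + 1.0×450×540 = min(1159.9, 1445.7) + 243 = 1402.9 kN. φR_n = 0.75 × 1402.9 = 1052.2 kN.
Tension yield (gross): A_g = 253×12 = 3036 mm². φR_n = 0.90 × 345 × 3036 = 942.7 kN.
Governing: min(1611.2, 1807.9, 765.5, 1052.2, 942.7) = 765.5 kN → net-section rupture.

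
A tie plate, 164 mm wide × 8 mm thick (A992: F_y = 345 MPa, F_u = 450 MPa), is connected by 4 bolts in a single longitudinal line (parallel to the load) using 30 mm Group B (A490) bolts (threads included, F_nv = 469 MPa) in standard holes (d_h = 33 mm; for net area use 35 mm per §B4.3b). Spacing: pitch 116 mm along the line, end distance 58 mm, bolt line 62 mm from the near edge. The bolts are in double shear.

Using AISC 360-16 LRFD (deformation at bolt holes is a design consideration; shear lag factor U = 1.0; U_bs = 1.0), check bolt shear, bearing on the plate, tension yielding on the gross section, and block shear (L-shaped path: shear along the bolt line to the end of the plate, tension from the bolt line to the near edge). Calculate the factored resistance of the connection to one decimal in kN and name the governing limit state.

Bolt shear: A_b = π(30)²/4 = 706.86 mm². φR_n = 0.75 × 469 × 706.86 × 4 × 2 = 1989.1 kN.
Bearing (8 mm plate, F_u = 450 MPa): end bolts L_c = 58 − 33/2 = 41.5, R_n = min(1.2×41.5×8×450, 2.4×30×8×450) = 179.28 kN/bolt; interior L_c = 116 − 33 = 83, R_n = 259.2 kN/bolt. φR_n = 0.75 × (1×179.28 + 3×259.2) = 717.7 kN.
Tension yield (gross): A_g = 164×8 = 1312 mm². φR_n = 0.90 × 345 × 1312 = 407.4 kN.
Block shear: shear path 1×[58+3×116] = 1×406 mm, A_gv = 3248, A_nv = 1×(406 − 3.5×35)×8 = 2268 mm²; tension to near edge: (62 − 0.5×35)×8 = 356 mm². R_n = min(0.6×450×2268, 0.6×345×3248) + 1.0×450×356 = min(612.36, 672.34) + 160.2 = 772.56 kN. φR_n = 0.75 × 772.56 = 579.4 kN.
Governing: min(1989.1, 717.7, 407.4, 579.4) = 407.4 kN → gross-section yield.

407.4 kN (gross-section yield governs)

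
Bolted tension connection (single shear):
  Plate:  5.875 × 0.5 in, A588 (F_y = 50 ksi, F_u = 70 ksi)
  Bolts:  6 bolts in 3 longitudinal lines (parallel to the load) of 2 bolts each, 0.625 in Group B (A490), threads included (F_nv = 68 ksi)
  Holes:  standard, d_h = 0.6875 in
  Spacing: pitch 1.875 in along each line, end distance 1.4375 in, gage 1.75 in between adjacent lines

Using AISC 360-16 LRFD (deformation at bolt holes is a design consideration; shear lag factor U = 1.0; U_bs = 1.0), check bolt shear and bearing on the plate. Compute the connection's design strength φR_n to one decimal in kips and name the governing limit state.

93.9 kips (bolt shear governs)

Bolt shear: A_b = π(0.625)²/4 = 0.3068 in². φR_n = 0.75 × 68 × 0.3068 × 6 × 1 = 93.9 kips.
Bearing (0.5 in plate, F_u = 70 ksi): end bolts L_c = 1.4375 − 0.6875/2 = 1.09375, R_n = min(1.2×1.09375×0.5×70, 2.4×0.625×0.5×70) = 45.938 kips/bolt; interior L_c = 1.875 − 0.6875 = 1.1875, R_n = 49.875 kips/bolt. φR_n = 0.75 × (3×45.938 + 3×49.875) = 215.6 kips.
Governing: min(93.9, 215.6) = 93.9 kips → bolt shear.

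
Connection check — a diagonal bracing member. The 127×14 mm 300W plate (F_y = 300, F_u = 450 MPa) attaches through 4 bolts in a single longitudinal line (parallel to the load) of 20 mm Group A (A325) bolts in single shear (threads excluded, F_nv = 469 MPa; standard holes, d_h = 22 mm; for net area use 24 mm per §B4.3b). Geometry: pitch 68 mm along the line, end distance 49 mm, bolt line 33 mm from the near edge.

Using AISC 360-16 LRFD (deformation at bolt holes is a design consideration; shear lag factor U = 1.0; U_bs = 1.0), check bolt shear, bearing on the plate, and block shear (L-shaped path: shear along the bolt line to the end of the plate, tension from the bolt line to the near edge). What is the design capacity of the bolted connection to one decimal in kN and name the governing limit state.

442.0 kN (bolt shear governs)

Bolt shear: A_b = π(20)²/4 = 314.16 mm². φR_n = 0.75 × 469 × 314.16 × 4 × 1 = 442.0 kN.
Bearing (14 mm plate, F_u = 450 MPa): end bolts L_c = 49 − 22/2 = 38, R_n = min(1.2×38×14×450, 2.4×20×14×450) = 287.28 kN/bolt; interior L_c = 68 − 22 = 46, R_n = 302.4 kN/bolt. φR_n = 0.75 × (1×287.28 + 3×302.4) = 895.9 kN.
Block shear: shear path 1×[49+3×68] = 1×253 mm, A_gv = 3542, A_nv = 1×(253 − 3.5×24)×14 = 2366 mm²; tension to near edge: (33 − 0.5×24)×14 = 294 mm². R_n = min(0.6×450×2366, 0.6×300×3542) + 1.0×450×294 = min(638.82, 637.56) + 132.3 = 769.86 kN. φR_n = 0.75 × 769.86 = 577.4 kN.
Governing: min(442.0, 895.9, 577.4) = 442.0 kN → bolt shear.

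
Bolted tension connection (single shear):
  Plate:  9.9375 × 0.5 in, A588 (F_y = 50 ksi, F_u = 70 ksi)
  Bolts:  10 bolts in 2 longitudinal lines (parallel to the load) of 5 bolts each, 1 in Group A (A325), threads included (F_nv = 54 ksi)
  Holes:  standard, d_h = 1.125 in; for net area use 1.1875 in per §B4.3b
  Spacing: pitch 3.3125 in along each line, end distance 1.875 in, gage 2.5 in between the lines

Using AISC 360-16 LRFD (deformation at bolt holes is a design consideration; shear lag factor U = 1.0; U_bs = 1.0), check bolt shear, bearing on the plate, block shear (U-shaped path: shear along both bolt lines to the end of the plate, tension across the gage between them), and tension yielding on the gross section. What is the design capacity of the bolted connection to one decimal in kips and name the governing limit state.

Bolt shear: A_b = π(1)²/4 = 0.7854 in². φR_n = 0.75 × 54 × 0.7854 × 10 × 1 = 318.1 kips.
Bearing (0.5 in plate, F_u = 70 ksi): end bolts L_c = 1.875 − 1.125/2 = 1.3125, R_n = min(1.2×1.3125×0.5×70, 2.4×1×0.5×70) = 55.125 kips/bolt; interior L_c = 3.3125 − 1.125 = 2.1875, R_n = 84 kips/bolt. φR_n = 0.75 × (2×55.125 + 8×84) = 586.7 kips.
Block shear: shear path 2×[1.875+4×3.3125] = 2×15.125 in, A_gv = 15.125, A_nv = 2×(15.125 − 4.5×1.1875)×0.5 = 9.7813 in²; tension across gage: (2.5 − 1×1.1875)×0.5 = 0.65625 in². R_n = min(0.6×70×9.7813, 0.6×50×15.125) + 1.0×70×0.65625 = min(410.81, 453.75) + 45.938 = 456.75 kips. φR_n = 0.75 × 456.75 = 342.6 kips.
Tension yield (gross): A_g = 9.9375×0.5 = 4.9688 in². φR_n = 0.90 × 50 × 4.9688 = 223.6 kips.
Governing: min(318.1, 586.7, 342.6, 223.6) = 223.6 kips → gross-section yield.

223.6 kips (gross-section yield governs)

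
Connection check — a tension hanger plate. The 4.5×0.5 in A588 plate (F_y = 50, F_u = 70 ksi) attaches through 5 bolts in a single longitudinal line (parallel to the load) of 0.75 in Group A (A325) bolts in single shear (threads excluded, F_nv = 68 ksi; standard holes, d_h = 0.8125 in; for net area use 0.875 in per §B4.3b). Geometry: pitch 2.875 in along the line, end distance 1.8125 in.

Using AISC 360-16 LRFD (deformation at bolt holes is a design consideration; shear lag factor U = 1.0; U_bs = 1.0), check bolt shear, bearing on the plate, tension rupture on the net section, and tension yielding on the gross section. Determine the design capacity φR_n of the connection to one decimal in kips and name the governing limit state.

Bolt shear: A_b = π(0.75)²/4 = 0.44179 in². φR_n = 0.75 × 68 × 0.44179 × 5 × 1 = 112.7 kips.
Bearing (0.5 in plate, F_u = 70 ksi): end bolts L_c = 1.8125 − 0.8125/2 = 1.40625, R_n = min(1.2×1.40625×0.5×70, 2.4×0.75×0.5×70) = 59.063 kips/bolt; interior L_c = 2.875 − 0.8125 = 2.0625, R_n = 63 kips/bolt. φR_n = 0.75 × (1×59.063 + 4×63) = 233.3 kips.
Tension rupture (net): A_n = (4.5 − 1×0.875)×0.5 = 1.8125 in² (U = 1.0, A_e = A_n). φR_n = 0.75 × 70 × 1.8125 = 95.2 kips.
Tension yield (gross): A_g = 4.5×0.5 = 2.25 in². φR_n = 0.90 × 50 × 2.25 = 101.3 kips.
Governing: min(112.7, 233.3, 95.2, 101.3) = 95.2 kips → net-section rupture.

95.2 kips (net-section rupture governs)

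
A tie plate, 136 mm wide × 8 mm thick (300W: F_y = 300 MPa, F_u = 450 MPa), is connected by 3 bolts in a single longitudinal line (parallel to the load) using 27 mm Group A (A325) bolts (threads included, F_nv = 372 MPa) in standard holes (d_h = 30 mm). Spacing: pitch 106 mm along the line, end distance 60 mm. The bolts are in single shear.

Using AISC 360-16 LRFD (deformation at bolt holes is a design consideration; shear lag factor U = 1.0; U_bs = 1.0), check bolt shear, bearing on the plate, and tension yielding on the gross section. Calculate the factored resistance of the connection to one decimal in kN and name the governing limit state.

Bolt shear: A_b = π(27)²/4 = 572.56 mm². φR_n = 0.75 × 372 × 572.56 × 3 × 1 = 479.2 kN.
Bearing (8 mm plate, F_u = 450 MPa): end bolts L_c = 60 − 30/2 = 45, R_n = min(1.2×45×8×450, 2.4×27×8×450) = 194.4 kN/bolt; interior L_c = 106 − 30 = 76, R_n = 233.28 kN/bolt. φR_n = 0.75 × (1×194.4 + 2×233.28) = 495.7 kN.
Tension yield (gross): A_g = 136×8 = 1088 mm². φR_n = 0.90 × 300 × 1088 = 293.8 kN.
Governing: min(479.2, 495.7, 293.8) = 293.8 kN → gross-section yield.

293.8 kN (gross-section yield governs)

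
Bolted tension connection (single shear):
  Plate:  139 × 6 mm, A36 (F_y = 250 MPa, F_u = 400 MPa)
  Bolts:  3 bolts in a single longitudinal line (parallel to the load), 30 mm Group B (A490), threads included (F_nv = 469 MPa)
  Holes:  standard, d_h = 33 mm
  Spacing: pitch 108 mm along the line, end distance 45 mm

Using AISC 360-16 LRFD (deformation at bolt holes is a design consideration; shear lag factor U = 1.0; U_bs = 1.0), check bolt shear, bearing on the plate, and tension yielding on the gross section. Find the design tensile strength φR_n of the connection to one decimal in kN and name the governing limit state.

187.7 kN (gross-section yield governs)

Bolt shear: A_b = π(30)²/4 = 706.86 mm². φR_n = 0.75 × 469 × 706.86 × 3 × 1 = 745.9 kN.
Bearing (6 mm plate, F_u = 400 MPa): end bolts L_c = 45 − 33/2 = 28.5, R_n = min(1.2×28.5×6×400, 2.4×30×6×400) = 82.08 kN/bolt; interior L_c = 108 − 33 = 75, R_n = 172.8 kN/bolt. φR_n = 0.75 × (1×82.08 + 2×172.8) = 320.8 kN.
Tension yield (gross): A_g = 139×6 = 834 mm². φR_n = 0.90 × 250 × 834 = 187.7 kN.
Governing: min(745.9, 320.8, 187.7) = 187.7 kN → gross-section yield.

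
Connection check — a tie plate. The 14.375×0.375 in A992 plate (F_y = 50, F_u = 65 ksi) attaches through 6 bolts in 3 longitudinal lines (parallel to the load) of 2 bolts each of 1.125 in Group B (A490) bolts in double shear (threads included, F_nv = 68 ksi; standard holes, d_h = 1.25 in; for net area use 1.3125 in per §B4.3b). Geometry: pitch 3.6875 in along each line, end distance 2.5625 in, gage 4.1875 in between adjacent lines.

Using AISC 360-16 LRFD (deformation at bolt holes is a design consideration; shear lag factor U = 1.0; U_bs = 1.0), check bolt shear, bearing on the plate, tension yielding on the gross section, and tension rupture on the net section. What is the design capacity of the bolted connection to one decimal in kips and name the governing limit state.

190.8 kips (net-section rupture governs)

Bolt shear: A_b = π(1.125)²/4 = 0.99402 in². φR_n = 0.75 × 68 × 0.99402 × 6 × 2 = 608.3 kips.
Bearing (0.375 in plate, F_u = 65 ksi): end bolts L_c = 2.5625 − 1.25/2 = 1.9375, R_n = min(1.2×1.9375×0.375×65, 2.4×1.125×0.375×65) = 56.672 kips/bolt; interior L_c = 3.6875 − 1.25 = 2.4375, R_n = 65.813 kips/bolt. φR_n = 0.75 × (3×56.672 + 3×65.813) = 275.6 kips.
Tension yield (gross): A_g = 14.375×0.375 = 5.3906 in². φR_n = 0.90 × 50 × 5.3906 = 242.6 kips.
Tension rupture (net): A_n = (14.375 − 3×1.3125)×0.375 = 3.9141 in² (U = 1.0, A_e = A_n). φR_n = 0.75 × 65 × 3.9141 = 190.8 kips.
Governing: min(608.3, 275.6, 242.6, 190.8) = 190.8 kips → net-section rupture.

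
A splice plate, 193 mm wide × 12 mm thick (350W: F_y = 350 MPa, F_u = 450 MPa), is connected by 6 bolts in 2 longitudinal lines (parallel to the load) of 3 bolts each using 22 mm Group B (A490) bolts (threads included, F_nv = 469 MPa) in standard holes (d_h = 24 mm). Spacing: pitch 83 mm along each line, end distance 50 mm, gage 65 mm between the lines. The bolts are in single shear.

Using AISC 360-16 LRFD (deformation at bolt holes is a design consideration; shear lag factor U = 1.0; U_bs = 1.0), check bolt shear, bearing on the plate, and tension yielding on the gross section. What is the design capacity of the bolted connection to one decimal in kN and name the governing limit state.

729.5 kN (gross-section yield governs)

Bolt shear: A_b = π(22)²/4 = 380.13 mm². φR_n = 0.75 × 469 × 380.13 × 6 × 1 = 802.3 kN.
Bearing (12 mm plate, F_u = 450 MPa): end bolts L_c = 50 − 24/2 = 38, R_n = min(1.2×38×12×450, 2.4×22×12×450) = 246.24 kN/bolt; interior L_c = 83 − 24 = 59, R_n = 285.12 kN/bolt. φR_n = 0.75 × (2×246.24 + 4×285.12) = 1224.7 kN.
Tension yield (gross): A_g = 193×12 = 2316 mm². φR_n = 0.90 × 350 × 2316 = 729.5 kN.
Governing: min(802.3, 1224.7, 729.5) = 729.5 kN → gross-section yield.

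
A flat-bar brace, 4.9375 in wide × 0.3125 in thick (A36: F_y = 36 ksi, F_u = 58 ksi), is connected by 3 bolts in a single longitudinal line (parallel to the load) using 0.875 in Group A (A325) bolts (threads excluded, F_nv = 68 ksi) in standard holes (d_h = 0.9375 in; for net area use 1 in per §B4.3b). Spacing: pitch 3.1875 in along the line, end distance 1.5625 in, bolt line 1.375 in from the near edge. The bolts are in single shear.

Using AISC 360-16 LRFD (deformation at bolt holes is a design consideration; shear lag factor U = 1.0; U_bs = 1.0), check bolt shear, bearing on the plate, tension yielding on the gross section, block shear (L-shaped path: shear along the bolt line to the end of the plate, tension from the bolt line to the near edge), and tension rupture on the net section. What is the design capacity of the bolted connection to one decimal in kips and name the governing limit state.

Bolt shear: A_b = π(0.875)²/4 = 0.60132 in². φR_n = 0.75 × 68 × 0.60132 × 3 × 1 = 92.0 kips.
Bearing (0.3125 in plate, F_u = 58 ksi): end bolts L_c = 1.5625 − 0.9375/2 = 1.09375, R_n = min(1.2×1.09375×0.3125×58, 2.4×0.875×0.3125×58) = 23.789 kips/bolt; interior L_c = 3.1875 − 0.9375 = 2.25, R_n = 38.063 kips/bolt. φR_n = 0.75 × (1×23.789 + 2×38.063) = 74.9 kips.
Tension yield (gross): A_g = 4.9375×0.3125 = 1.543 in². φR_n = 0.90 × 36 × 1.543 = 50.0 kips.
Block shear: shear path 1×[1.5625+2×3.1875] = 1×7.9375 in, A_gv = 2.4805, A_nv = 1×(7.9375 − 2.5×1)×0.3125 = 1.6992 in²; tension to near edge: (1.375 − 0.5×1)×0.3125 = 0.27344 in². R_n = min(0.6×58×1.6992, 0.6×36×2.4805) + 1.0×58×0.27344 = min(59.132, 53.579) + 15.86 = 69.439 kips. φR_n = 0.75 × 69.439 = 52.1 kips.
Tension rupture (net): A_n = (4.9375 − 1×1)×0.3125 = 1.2305 in² (U = 1.0, A_e = A_n). φR_n = 0.75 × 58 × 1.2305 = 53.5 kips.
Governing: min(92.0, 74.9, 50.0, 52.1, 53.5) = 50.0 kips → gross-section yield.

50.0 kips (gross-section yield governs)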